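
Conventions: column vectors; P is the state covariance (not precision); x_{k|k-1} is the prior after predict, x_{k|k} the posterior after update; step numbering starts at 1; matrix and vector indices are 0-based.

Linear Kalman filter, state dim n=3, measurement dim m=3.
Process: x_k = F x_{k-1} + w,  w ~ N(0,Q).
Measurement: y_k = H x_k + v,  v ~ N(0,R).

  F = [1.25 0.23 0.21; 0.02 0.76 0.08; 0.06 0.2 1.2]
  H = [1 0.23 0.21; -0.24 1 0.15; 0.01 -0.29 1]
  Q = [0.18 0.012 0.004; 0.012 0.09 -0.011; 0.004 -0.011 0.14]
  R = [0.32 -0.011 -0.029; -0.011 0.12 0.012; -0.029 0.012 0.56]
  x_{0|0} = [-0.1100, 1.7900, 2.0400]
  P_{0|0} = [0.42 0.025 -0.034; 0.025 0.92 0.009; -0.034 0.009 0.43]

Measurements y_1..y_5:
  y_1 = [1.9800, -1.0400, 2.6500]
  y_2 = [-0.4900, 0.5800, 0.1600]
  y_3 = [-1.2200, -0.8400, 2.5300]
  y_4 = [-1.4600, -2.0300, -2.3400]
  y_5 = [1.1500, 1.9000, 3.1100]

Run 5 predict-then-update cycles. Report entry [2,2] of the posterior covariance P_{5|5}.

step 1: x^-=[0.7026, 1.5214, 2.7994]  P^-=[0.9013 0.2125 0.1442; 0.2125 0.6261 0.1792; 0.1442 0.1792 0.7975]  S=[1.4652 0.2007 0.2194; 0.2007 0.7573 0.1019; 0.2194 0.1019 1.3080]  K=[0.6957 -0.1563 -0.0345; 0.1783 0.7596 -0.0892; 0.1280 0.2436 0.5307]  nu=[0.3396, -2.8127, 0.2848]  x^+=[1.3686, -0.5800, 2.3088]  P^+=[0.2251 0.0323 -0.0342; 0.0323 0.0985 -0.0178; -0.0342 -0.0178 0.2916]
step 2: x^-=[2.0622, -0.2287, 2.7366]  P^-=[0.5487 0.0639 0.0500; 0.0639 0.1476 0.0164; 0.0500 0.0164 0.5519]  S=[0.9528 -0.0220 0.1170; -0.0220 0.2823 0.0595; 0.1170 0.0595 1.1155]  K=[0.6012 -0.1623 -0.0213; 0.1256 0.5003 -0.0630; 0.1259 0.2204 0.4660]  nu=[-3.0743, 0.8931, -2.6636]  x^+=[0.1258, -0.0002, 1.3052]  P^+=[0.1947 0.0243 -0.0262; 0.0243 0.0658 -0.0141; -0.0262 -0.0141 0.2561]
step 3: x^-=[0.4313, 0.1068, 1.5737]  P^-=[0.4979 0.0507 0.0485; 0.0507 0.1287 0.0112; 0.0485 0.0112 0.5022]  S=[0.8916 -0.0296 0.1088; -0.0296 0.2642 0.0520; 0.1088 0.0520 1.0673]  K=[0.5792 -0.1651 -0.0147; 0.1155 0.4719 -0.0587; 0.1283 0.2104 0.4446]  nu=[-2.0064, -1.0793, 0.9829]  x^+=[-0.5669, -0.6921, 1.5262]  P^+=[0.1873 0.0220 -0.0225; 0.0220 0.0619 -0.0129; -0.0225 -0.0129 0.2443]
step 4: x^-=[-0.5474, -0.4152, 1.6590]  P^-=[0.4862 0.0479 0.0501; 0.0479 0.1264 0.0106; 0.0501 0.0106 0.4861]  S=[0.8785 -0.0305 0.1077; -0.0305 0.2619 0.0491; 0.1077 0.0491 1.0513]  K=[0.5738 -0.1649 -0.0120; 0.1135 0.4688 -0.0579; 0.1296 0.2060 0.4370]  nu=[-1.1655, -1.9950, -4.1140]  x^+=[-0.8377, -1.2448, -0.7008]  P^+=[0.1853 0.0214 -0.0210; 0.0214 0.0613 -0.0125; -0.0210 -0.0125 0.2400]
step 5: x^-=[-1.4806, -1.0188, -1.1402]  P^-=[0.4834 0.0474 0.0511; 0.0474 0.1261 0.0104; 0.0511 0.0104 0.4802]  S=[0.8755 -0.0305 0.1076; -0.0305 0.2615 0.0479; 0.1076 0.0479 1.0456]  K=[0.5724 -0.1644 -0.0110; 0.1131 0.4685 -0.0576; 0.1300 0.2042 0.4342]  nu=[3.1044, 2.7345, 3.9695]  x^+=[-0.1970, 0.3848, 1.5453]  P^+=[0.1847 0.0212 -0.0204; 0.0212 0.0612 -0.0124; -0.0204 -0.0124 0.2384]

P_post[2,2] = 0.2384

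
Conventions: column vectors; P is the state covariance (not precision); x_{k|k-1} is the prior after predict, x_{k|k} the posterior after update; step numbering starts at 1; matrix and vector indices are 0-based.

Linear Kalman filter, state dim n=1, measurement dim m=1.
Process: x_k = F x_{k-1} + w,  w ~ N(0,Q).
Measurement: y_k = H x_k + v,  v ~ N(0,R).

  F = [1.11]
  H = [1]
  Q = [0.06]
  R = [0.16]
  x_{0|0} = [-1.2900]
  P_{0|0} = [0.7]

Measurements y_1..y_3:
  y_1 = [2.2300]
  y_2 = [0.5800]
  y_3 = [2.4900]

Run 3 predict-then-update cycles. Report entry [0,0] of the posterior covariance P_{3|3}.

P_post[0,0] = 0.0838

step 1: x^-=[-1.4319]  P^-=[0.9225]  S=[1.0825]  K=[0.8522]  nu=[3.6619]  x^+=[1.6887]  P^+=[0.1364]
step 2: x^-=[1.8745]  P^-=[0.2280]  S=[0.3880]  K=[0.5876]  nu=[-1.2945]  x^+=[1.1138]  P^+=[0.0940]
step 3: x^-=[1.2363]  P^-=[0.1758]  S=[0.3358]  K=[0.5236]  nu=[1.2537]  x^+=[1.8927]  P^+=[0.0838]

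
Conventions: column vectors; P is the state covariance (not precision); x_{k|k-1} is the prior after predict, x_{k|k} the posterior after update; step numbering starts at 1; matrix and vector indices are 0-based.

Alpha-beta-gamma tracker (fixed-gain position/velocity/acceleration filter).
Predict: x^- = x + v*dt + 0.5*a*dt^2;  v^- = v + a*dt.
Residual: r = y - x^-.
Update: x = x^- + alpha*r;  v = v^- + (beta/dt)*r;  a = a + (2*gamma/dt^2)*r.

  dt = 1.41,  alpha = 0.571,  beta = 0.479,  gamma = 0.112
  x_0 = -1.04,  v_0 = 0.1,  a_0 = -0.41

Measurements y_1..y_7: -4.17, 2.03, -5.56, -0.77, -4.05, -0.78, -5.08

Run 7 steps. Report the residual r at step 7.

resid = -4.5414

step 1: x_pred=-1.3066  r=-2.8634  x^+=-2.9416  v^+=-1.4509  a^+=-0.7326
step 2: x_pred=-5.7156  r=7.7456  x^+=-1.2928  v^+=0.1474  a^+=0.1401
step 3: x_pred=-0.9457  r=-4.6143  x^+=-3.5805  v^+=-1.2226  a^+=-0.3798
step 4: x_pred=-5.6819  r=4.9119  x^+=-2.8772  v^+=-0.0895  a^+=0.1736
step 5: x_pred=-2.8308  r=-1.2192  x^+=-3.5270  v^+=-0.2589  a^+=0.0362
step 6: x_pred=-3.8560  r=3.0760  x^+=-2.0996  v^+=0.8372  a^+=0.3828
step 7: x_pred=-0.5386  r=-4.5414  x^+=-3.1318  v^+=-0.1658  a^+=-0.1289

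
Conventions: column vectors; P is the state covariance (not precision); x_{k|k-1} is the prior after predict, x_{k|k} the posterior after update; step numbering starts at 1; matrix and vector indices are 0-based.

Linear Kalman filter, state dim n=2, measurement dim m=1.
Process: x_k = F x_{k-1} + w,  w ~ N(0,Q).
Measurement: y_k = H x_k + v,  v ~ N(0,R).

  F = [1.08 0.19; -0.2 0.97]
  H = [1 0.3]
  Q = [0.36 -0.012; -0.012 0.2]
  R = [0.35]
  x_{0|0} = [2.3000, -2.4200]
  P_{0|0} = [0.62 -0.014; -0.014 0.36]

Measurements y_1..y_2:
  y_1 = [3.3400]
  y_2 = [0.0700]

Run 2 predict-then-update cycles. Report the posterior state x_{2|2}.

x_post = [1.9483, -3.5975]

step 1: x^-=[2.0242, -2.8074]  P^-=[1.0904 -0.0937; -0.0937 0.5690]  S=[1.4354]  K=[0.7401; 0.0536]  nu=[2.1580]  x^+=[3.6213, -2.6917]  P^+=[0.3042 -0.1507; -0.1507 0.5648]
step 2: x^-=[3.3996, -3.3352]  P^-=[0.6734 -0.1257; -0.1257 0.8021]  S=[1.0201]  K=[0.6231; 0.1126]  nu=[-2.3290]  x^+=[1.9483, -3.5975]  P^+=[0.2773 -0.1973; -0.1973 0.7891]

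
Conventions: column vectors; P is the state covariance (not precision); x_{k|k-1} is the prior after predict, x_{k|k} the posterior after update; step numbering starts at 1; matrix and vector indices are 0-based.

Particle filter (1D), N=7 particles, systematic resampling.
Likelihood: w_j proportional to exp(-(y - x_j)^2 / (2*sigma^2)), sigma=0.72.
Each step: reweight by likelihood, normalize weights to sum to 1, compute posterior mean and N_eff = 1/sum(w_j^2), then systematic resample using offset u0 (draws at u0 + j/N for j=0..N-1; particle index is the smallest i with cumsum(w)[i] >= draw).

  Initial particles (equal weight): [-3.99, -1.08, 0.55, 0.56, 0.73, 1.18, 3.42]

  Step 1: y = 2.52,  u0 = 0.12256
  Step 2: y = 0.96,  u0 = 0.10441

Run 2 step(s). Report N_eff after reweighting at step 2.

step 1: w=[0.0000, 0.0000, 0.0325, 0.0338, 0.0624, 0.2429, 0.6284]  mean=2.5181  Neff=2.1739  idx=[4, 5, 6, 6, 6, 6, 6]
step 2: w=[0.4951, 0.4973, 0.0015, 0.0015, 0.0015, 0.0015, 0.0015]  mean=0.9742  Neff=2.0307  idx=[0, 0, 0, 1, 1, 1, 1]

N_eff = 2.0307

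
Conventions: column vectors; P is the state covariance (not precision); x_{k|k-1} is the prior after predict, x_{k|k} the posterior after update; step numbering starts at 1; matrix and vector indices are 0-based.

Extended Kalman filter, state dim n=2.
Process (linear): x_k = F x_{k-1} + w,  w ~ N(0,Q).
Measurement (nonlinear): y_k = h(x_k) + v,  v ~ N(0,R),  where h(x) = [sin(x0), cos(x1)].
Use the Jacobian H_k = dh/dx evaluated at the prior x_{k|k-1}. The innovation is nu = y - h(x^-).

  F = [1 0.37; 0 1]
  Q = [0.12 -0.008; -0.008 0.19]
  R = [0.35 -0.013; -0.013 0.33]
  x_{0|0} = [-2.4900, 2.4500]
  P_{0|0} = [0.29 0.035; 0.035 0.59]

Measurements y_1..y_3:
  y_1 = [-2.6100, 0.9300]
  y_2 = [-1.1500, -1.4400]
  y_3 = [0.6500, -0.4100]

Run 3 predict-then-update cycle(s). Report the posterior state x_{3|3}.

step 1: x^-=[-1.5835, 2.4500]  P^-=[0.5167 0.2453; 0.2453 0.7800]  H_jac=[-0.0127 0.0000; 0.0000 -0.6378]  S=[0.3501 -0.0110; -0.0110 0.6473]  K=[-0.0264 -0.2421; -0.0331 -0.7691]  nu=[-1.6101, 1.7002]  x^+=[-1.9528, 1.1956]  P^+=[0.4786 0.1248; 0.1248 0.3973]
step 2: x^-=[-1.5104, 1.1956]  P^-=[0.7453 0.2638; 0.2638 0.5873]  H_jac=[0.0604 0.0000; 0.0000 -0.9304]  S=[0.3527 -0.0278; -0.0278 0.8384]  K=[0.1048 -0.2892; -0.0063 -0.6520]  nu=[-0.1518, -1.8065]  x^+=[-1.0038, 2.3743]  P^+=[0.6696 0.1040; 0.1040 0.2311]
step 3: x^-=[-0.1253, 2.3743]  P^-=[0.8983 0.1816; 0.1816 0.4211]  H_jac=[0.9922 0.0000; 0.0000 -0.6942]  S=[1.2342 -0.1381; -0.1381 0.5330]  K=[0.7164 -0.0509; 0.0871 -0.5260]  nu=[0.7750, 0.3098]  x^+=[0.4141, 2.2789]  P^+=[0.2534 0.0376; 0.0376 0.2517]

x_post = [0.4141, 2.2789]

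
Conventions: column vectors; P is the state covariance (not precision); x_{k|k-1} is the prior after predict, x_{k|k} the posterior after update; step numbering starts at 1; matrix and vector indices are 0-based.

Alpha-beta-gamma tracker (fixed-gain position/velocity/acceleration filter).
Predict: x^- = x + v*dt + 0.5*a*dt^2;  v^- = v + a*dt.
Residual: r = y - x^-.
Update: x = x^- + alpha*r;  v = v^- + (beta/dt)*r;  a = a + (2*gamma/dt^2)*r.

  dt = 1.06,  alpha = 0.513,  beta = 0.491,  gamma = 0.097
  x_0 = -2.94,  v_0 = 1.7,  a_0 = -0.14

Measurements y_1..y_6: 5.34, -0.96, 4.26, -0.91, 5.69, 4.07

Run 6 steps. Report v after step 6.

v_post = 0.1160

step 1: x_pred=-1.2167  r=6.5567  x^+=2.1469  v^+=4.5887  a^+=0.9921
step 2: x_pred=7.5683  r=-8.5283  x^+=3.1933  v^+=1.6899  a^+=-0.4804
step 3: x_pred=4.7147  r=-0.4547  x^+=4.4814  v^+=0.9701  a^+=-0.5589
step 4: x_pred=5.1957  r=-6.1057  x^+=2.0635  v^+=-2.4506  a^+=-1.6131
step 5: x_pred=-1.4404  r=7.1304  x^+=2.2175  v^+=-0.8577  a^+=-0.3820
step 6: x_pred=1.0938  r=2.9762  x^+=2.6206  v^+=0.1160  a^+=0.1319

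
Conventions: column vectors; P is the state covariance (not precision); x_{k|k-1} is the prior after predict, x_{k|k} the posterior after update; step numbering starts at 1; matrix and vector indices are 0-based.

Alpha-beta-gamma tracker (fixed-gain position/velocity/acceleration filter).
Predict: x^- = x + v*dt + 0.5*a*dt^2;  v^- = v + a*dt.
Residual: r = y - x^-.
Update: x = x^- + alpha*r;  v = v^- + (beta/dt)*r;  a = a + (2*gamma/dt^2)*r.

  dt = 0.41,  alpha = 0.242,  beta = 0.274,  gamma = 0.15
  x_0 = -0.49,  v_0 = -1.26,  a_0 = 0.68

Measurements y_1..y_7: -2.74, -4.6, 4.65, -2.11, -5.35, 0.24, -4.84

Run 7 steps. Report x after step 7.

x_post = 1.1674

step 1: x_pred=-0.9494  r=-1.7906  x^+=-1.3828  v^+=-2.1778  a^+=-2.5155
step 2: x_pred=-2.4871  r=-2.1129  x^+=-2.9984  v^+=-4.6212  a^+=-6.2863
step 3: x_pred=-5.4215  r=10.0715  x^+=-2.9842  v^+=-0.4679  a^+=11.6878
step 4: x_pred=-2.1937  r=0.0837  x^+=-2.1734  v^+=4.3800  a^+=11.8371
step 5: x_pred=0.6173  r=-5.9673  x^+=-0.8268  v^+=5.2453  a^+=1.1876
step 6: x_pred=1.4236  r=-1.1836  x^+=1.1372  v^+=4.9412  a^+=-0.9247
step 7: x_pred=3.0853  r=-7.9253  x^+=1.1674  v^+=-0.7344  a^+=-15.0687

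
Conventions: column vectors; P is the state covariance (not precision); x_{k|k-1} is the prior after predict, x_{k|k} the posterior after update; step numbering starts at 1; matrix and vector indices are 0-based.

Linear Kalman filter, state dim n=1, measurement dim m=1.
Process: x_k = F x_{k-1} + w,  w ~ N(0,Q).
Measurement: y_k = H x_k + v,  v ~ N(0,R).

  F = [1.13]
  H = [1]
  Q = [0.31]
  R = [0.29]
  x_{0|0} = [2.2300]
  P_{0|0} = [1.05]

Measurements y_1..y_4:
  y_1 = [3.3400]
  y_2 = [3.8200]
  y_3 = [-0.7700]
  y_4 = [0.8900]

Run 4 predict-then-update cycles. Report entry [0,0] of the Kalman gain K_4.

K[0,0] = 0.6566

step 1: x^-=[2.5199]  P^-=[1.6507]  S=[1.9407]  K=[0.8506]  nu=[0.8201]  x^+=[3.2175]  P^+=[0.2467]
step 2: x^-=[3.6357]  P^-=[0.6250]  S=[0.9150]  K=[0.6830]  nu=[0.1843]  x^+=[3.7616]  P^+=[0.1981]
step 3: x^-=[4.2506]  P^-=[0.5629]  S=[0.8529]  K=[0.6600]  nu=[-5.0206]  x^+=[0.9370]  P^+=[0.1914]
step 4: x^-=[1.0588]  P^-=[0.5544]  S=[0.8444]  K=[0.6566]  nu=[-0.1688]  x^+=[0.9480]  P^+=[0.1904]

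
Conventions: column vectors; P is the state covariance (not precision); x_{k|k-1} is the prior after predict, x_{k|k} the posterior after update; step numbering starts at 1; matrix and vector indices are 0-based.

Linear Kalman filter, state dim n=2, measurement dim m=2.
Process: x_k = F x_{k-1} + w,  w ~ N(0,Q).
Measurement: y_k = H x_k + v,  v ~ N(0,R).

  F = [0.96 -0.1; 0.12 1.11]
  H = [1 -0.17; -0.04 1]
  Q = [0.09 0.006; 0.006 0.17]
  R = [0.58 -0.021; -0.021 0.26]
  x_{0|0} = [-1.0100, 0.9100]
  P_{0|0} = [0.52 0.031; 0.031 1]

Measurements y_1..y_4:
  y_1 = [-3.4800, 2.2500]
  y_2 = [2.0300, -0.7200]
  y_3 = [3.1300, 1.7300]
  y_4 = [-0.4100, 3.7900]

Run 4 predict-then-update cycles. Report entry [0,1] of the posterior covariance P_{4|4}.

step 1: x^-=[-1.0606, 0.8889]  P^-=[0.5733 -0.0124; -0.0124 1.4178]  S=[1.1985 -0.2975; -0.2975 1.6798]  K=[0.4967 0.0669; -0.0020 0.8440]  nu=[-2.2683, 1.3187]  x^+=[-2.0990, 2.0064]  P^+=[0.2898 0.0186; 0.0186 0.2202]
step 2: x^-=[-2.2157, 1.9752]  P^-=[0.3558 0.0345; 0.0345 0.4505]  S=[0.9370 -0.0771; -0.0771 0.7083]  K=[0.3791 0.0699; 0.0073 0.6349]  nu=[4.5815, -2.7839]  x^+=[-0.6732, 0.2414]  P^+=[0.2217 0.0191; 0.0191 0.1657]
step 3: x^-=[-0.6704, 0.1872]  P^-=[0.2923 0.0332; 0.0332 0.3824]  S=[0.8720 -0.0642; -0.0642 0.6402]  K=[0.3336 0.0671; 0.0075 0.5960]  nu=[3.8322, 1.5160]  x^+=[0.7100, 1.1193]  P^+=[0.1952 0.0183; 0.0183 0.1555]
step 4: x^-=[0.5697, 1.3276]  P^-=[0.2680 0.0305; 0.0305 0.3693]  S=[0.8483 -0.0638; -0.0638 0.6273]  K=[0.3146 0.0635; 0.0061 0.5874]  nu=[-0.7540, 2.4852]  x^+=[0.4903, 2.7828]  P^+=[0.1840 0.0173; 0.0173 0.1533]

P_post[0,1] = 0.0173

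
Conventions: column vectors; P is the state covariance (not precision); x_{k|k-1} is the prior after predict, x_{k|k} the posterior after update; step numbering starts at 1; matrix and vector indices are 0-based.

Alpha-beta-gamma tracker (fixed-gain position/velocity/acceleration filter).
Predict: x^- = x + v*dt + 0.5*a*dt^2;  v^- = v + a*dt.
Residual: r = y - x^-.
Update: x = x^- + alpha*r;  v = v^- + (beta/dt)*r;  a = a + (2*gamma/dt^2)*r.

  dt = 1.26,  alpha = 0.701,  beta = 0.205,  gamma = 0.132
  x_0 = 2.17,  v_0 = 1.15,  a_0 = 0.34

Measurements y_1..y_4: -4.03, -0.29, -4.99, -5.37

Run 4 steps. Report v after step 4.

step 1: x_pred=3.8889  r=-7.9189  x^+=-1.6623  v^+=0.2900  a^+=-0.9768
step 2: x_pred=-2.0722  r=1.7822  x^+=-0.8229  v^+=-0.6508  a^+=-0.6805
step 3: x_pred=-2.1831  r=-2.8069  x^+=-4.1507  v^+=-1.9649  a^+=-1.1472
step 4: x_pred=-7.5371  r=2.1671  x^+=-6.0180  v^+=-3.0578  a^+=-0.7868

v_post = -3.0578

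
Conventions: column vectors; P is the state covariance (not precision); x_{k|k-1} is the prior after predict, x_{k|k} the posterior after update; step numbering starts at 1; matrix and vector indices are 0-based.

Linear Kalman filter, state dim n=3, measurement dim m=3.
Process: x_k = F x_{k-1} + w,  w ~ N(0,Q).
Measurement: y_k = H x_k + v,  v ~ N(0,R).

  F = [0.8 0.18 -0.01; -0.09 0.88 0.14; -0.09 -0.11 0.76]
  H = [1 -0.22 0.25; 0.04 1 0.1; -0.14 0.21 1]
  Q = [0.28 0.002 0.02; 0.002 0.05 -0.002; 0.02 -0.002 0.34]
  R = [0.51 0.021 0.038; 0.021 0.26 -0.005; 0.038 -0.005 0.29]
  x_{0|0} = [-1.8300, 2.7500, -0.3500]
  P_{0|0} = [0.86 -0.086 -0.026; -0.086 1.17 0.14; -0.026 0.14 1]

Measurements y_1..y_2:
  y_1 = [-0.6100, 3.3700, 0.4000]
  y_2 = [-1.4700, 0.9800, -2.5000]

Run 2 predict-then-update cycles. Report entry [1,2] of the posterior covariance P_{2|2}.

P_post[1,2] = -0.0267

step 1: x^-=[-0.9655, 2.5357, -0.4038]  P^-=[0.8436 0.0642 -0.0603; 0.0642 1.0314 0.0977; -0.0603 0.0977 0.9172]  S=[1.3917 -0.0699 0.0425; -0.0699 1.3261 0.3883; 0.0425 0.3883 1.3233]  K=[0.5988 0.1565 -0.1897; -0.0601 0.7831 0.0028; 0.0802 -0.0693 0.7327]  nu=[1.0143, 0.9133, 0.1361]  x^+=[-0.2410, 3.1903, -0.2861]  P^+=[0.3102 0.0416 0.0016; 0.0416 0.2049 -0.0426; 0.0016 -0.0426 0.2251]
step 2: x^-=[0.3843, 2.7891, -0.5466]  P^-=[0.4973 0.0399 -0.0173; 0.0399 0.1985 -0.0262; -0.0173 -0.0262 0.4827]  S=[1.0238 0.0410 0.0772; 0.0410 0.4619 0.0497; 0.0772 0.0497 0.7827]  K=[0.4806 0.0997 -0.1541; -0.0264 0.4311 -0.0122; 0.0617 -0.0247 0.6083]  nu=[-1.1040, -1.7698, -2.4853]  x^+=[0.0602, 2.0854, -2.0828]  P^+=[0.2467 0.0267 0.0020; 0.0267 0.1132 -0.0267; 0.0020 -0.0267 0.1848]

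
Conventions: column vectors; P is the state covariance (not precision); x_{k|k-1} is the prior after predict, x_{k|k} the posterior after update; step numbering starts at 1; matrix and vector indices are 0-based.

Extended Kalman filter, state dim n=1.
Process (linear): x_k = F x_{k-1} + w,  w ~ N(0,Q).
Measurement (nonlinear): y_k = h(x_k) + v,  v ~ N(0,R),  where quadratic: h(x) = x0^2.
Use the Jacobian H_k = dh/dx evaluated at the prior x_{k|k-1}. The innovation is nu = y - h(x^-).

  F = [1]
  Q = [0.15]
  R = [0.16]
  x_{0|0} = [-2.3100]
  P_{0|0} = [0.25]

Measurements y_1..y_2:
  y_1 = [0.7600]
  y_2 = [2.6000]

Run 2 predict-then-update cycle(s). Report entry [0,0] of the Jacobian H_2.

H_jac[0,0] = -2.6754

step 1: x^-=[-2.3100]  P^-=[0.4000]  H_jac=[-4.6200]  S=[8.6978]  K=[-0.2125]  nu=[-4.5761]  x^+=[-1.3377]  P^+=[0.0074]
step 2: x^-=[-1.3377]  P^-=[0.1574]  H_jac=[-2.6754]  S=[1.2864]  K=[-0.3273]  nu=[0.8105]  x^+=[-1.6030]  P^+=[0.0196]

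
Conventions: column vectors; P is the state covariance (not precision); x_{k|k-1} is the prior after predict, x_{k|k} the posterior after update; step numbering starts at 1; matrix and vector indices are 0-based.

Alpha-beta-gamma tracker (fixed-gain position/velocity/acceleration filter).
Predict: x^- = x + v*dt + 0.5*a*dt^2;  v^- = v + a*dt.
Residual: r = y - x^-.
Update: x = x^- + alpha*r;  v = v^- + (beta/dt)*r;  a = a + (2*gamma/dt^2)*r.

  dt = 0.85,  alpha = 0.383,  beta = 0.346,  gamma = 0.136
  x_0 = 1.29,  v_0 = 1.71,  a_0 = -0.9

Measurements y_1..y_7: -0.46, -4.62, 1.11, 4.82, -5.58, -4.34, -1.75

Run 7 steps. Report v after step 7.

step 1: x_pred=2.4184  r=-2.8784  x^+=1.3160  v^+=-0.2267  a^+=-1.9836
step 2: x_pred=0.4067  r=-5.0267  x^+=-1.5185  v^+=-3.9589  a^+=-3.8760
step 3: x_pred=-6.2838  r=7.3938  x^+=-3.4520  v^+=-4.2438  a^+=-1.0925
step 4: x_pred=-7.4539  r=12.2739  x^+=-2.7530  v^+=-0.1762  a^+=3.5283
step 5: x_pred=-1.6282  r=-3.9518  x^+=-3.1417  v^+=1.2142  a^+=2.0405
step 6: x_pred=-1.3725  r=-2.9675  x^+=-2.5091  v^+=1.7407  a^+=0.9234
step 7: x_pred=-0.6959  r=-1.0541  x^+=-1.0996  v^+=2.0965  a^+=0.5265

v_post = 2.0965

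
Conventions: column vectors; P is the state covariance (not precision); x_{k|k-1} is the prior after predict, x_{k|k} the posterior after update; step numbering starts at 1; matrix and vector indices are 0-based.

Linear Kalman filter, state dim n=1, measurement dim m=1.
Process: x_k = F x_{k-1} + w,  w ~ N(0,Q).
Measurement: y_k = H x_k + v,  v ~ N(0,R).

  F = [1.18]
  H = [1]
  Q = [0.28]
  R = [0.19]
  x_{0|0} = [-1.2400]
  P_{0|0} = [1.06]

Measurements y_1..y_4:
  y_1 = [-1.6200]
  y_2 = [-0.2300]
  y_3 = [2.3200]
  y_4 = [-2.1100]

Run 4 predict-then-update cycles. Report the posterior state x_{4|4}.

x_post = [-1.0157]

step 1: x^-=[-1.4632]  P^-=[1.7559]  S=[1.9459]  K=[0.9024]  nu=[-0.1568]  x^+=[-1.6047]  P^+=[0.1714]
step 2: x^-=[-1.8935]  P^-=[0.5187]  S=[0.7087]  K=[0.7319]  nu=[1.6635]  x^+=[-0.6760]  P^+=[0.1391]
step 3: x^-=[-0.7976]  P^-=[0.4736]  S=[0.6636]  K=[0.7137]  nu=[3.1176]  x^+=[1.4274]  P^+=[0.1356]
step 4: x^-=[1.6843]  P^-=[0.4688]  S=[0.6588]  K=[0.7116]  nu=[-3.7943]  x^+=[-1.0157]  P^+=[0.1352]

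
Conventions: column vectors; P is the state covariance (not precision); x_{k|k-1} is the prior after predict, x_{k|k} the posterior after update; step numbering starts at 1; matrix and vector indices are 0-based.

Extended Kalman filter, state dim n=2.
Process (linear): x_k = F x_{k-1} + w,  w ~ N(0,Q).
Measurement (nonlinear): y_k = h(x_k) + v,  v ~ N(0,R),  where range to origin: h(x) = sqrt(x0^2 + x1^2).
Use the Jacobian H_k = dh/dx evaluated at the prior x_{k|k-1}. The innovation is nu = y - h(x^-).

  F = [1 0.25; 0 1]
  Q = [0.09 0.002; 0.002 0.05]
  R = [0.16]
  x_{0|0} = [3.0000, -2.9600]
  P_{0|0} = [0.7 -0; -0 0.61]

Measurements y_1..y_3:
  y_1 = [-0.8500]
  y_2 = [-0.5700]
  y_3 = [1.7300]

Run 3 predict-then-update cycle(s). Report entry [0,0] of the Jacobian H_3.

H_jac[0,0] = 0.9358

step 1: x^-=[2.2600, -2.9600]  P^-=[0.8281 0.1545; 0.1545 0.6600]  H_jac=[0.6069 -0.7948]  S=[0.7329]  K=[0.5182; -0.5878]  nu=[-4.5741]  x^+=[-0.1102, -0.2711]  P^+=[0.6314 0.3777; 0.3777 0.4067]
step 2: x^-=[-0.1779, -0.2711]  P^-=[0.9356 0.4814; 0.4814 0.4567]  H_jac=[-0.5487 -0.8360]  S=[1.2026]  K=[-0.7616; -0.5372]  nu=[-0.8943]  x^+=[0.5031, 0.2093]  P^+=[0.2381 -0.0106; -0.0106 0.1097]
step 3: x^-=[0.5554, 0.2093]  P^-=[0.3297 0.0189; 0.0189 0.1597]  H_jac=[0.9358 0.3526]  S=[0.4810]  K=[0.6552; 0.1538]  nu=[1.1365]  x^+=[1.3001, 0.3841]  P^+=[0.1232 -0.0296; -0.0296 0.1484]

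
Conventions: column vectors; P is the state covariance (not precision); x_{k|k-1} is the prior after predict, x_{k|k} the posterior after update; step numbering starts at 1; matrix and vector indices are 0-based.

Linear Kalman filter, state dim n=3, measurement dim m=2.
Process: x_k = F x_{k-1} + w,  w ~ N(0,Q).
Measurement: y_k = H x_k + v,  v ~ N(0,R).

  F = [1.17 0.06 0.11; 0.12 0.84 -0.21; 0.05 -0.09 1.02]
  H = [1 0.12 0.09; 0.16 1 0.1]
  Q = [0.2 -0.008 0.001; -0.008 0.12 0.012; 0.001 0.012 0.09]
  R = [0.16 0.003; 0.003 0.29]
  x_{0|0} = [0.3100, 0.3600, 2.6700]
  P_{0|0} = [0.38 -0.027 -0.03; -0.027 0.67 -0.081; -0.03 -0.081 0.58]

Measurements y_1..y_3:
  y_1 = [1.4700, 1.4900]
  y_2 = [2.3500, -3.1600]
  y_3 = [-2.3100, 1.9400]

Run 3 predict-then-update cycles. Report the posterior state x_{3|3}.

x_post = [-0.8331, -0.0393, 1.7015]

step 1: x^-=[0.6780, -0.2211, 2.7065]  P^-=[0.7170 0.0395 0.0473; 0.0395 0.6484 -0.2357; 0.0473 -0.2357 0.7119]  S=[0.9050 0.2236; 0.2236 0.9309]  K=[0.8080 -0.0233; -0.0652 0.6937; 0.1419 -0.2027]  nu=[0.5749, 1.3320]  x^+=[1.1115, 0.6654, 2.5181]  P^+=[0.1341 -0.0234 -0.0235; -0.0234 0.2169 -0.1214; -0.0235 -0.1214 0.6682]
step 2: x^-=[1.6174, 0.1635, 2.5641]  P^-=[0.3815 -0.0211 0.0507; -0.0211 0.3437 -0.2564; 0.0507 -0.2564 0.8074]  S=[0.5515 0.0707; 0.0707 0.5951]  K=[0.6963 -0.0071; -0.0742 0.5376; 0.2071 -0.3062]  nu=[0.4822, -3.8387]  x^+=[1.9804, -1.9360, 3.8392]  P^+=[0.1148 -0.0168 -0.0150; -0.0168 0.1743 -0.1595; -0.0150 -0.1595 0.7370]
step 3: x^-=[2.6232, -2.1948, 4.1893]  P^-=[0.3583 -0.0260 0.0650; -0.0260 0.3308 -0.3002; 0.0650 -0.3002 0.8864]  S=[0.5292 0.0583; 0.0583 0.5725]  K=[0.6826 -0.0035; -0.0832 0.5265; 0.2470 -0.3765]  nu=[-5.0469, 3.2962]  x^+=[-0.8331, -0.0393, 1.7015]  P^+=[0.1120 -0.0159 -0.0099; -0.0159 0.1735 -0.1852; -0.0099 -0.1852 0.7837]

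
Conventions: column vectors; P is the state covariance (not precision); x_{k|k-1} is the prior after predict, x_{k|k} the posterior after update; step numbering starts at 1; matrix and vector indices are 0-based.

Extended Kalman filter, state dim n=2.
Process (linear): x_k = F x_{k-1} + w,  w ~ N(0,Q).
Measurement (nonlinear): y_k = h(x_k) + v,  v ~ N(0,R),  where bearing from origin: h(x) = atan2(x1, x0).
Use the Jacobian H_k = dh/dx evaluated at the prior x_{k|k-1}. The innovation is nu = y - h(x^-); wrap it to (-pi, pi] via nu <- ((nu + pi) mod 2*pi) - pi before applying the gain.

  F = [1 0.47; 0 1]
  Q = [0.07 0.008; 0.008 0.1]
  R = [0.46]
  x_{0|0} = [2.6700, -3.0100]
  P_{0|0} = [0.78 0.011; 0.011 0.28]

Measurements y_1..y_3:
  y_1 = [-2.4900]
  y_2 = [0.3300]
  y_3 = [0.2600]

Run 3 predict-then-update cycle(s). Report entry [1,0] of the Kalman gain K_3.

step 1: x^-=[1.2553, -3.0100]  P^-=[0.9222 0.1506; 0.1506 0.3800]  H_jac=[0.2830 0.1180]  S=[0.5492]  K=[0.5076; 0.1593]  nu=[-1.3143]  x^+=[0.5882, -3.2193]  P^+=[0.7807 0.1062; 0.1062 0.3661]
step 2: x^-=[-0.9249, -3.2193]  P^-=[1.0314 0.2863; 0.2863 0.4661]  H_jac=[0.2869 -0.0824]  S=[0.5345]  K=[0.5095; 0.0818]  nu=[2.1806]  x^+=[0.1861, -3.0410]  P^+=[0.8926 0.2640; 0.2640 0.4625]
step 3: x^-=[-1.2431, -3.0410]  P^-=[1.3129 0.4894; 0.4894 0.5625]  H_jac=[0.2818 -0.1152]  S=[0.5399]  K=[0.5808; 0.1354]  nu=[2.2189]  x^+=[0.0455, -2.7406]  P^+=[1.1308 0.4469; 0.4469 0.5526]

K[1,0] = 0.1354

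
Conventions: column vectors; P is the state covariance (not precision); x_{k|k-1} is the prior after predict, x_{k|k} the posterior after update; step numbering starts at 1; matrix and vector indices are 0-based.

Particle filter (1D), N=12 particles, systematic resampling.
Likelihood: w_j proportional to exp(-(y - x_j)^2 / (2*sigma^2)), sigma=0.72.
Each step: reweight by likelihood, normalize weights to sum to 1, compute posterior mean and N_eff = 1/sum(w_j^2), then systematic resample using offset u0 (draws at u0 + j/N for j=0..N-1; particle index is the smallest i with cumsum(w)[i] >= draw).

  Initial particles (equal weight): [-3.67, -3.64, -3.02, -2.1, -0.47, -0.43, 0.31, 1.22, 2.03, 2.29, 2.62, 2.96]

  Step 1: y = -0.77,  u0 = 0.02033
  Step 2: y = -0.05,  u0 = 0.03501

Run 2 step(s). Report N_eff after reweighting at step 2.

N_eff = 11.0363

step 1: w=[0.0001, 0.0002, 0.0032, 0.0773, 0.3904, 0.3809, 0.1382, 0.0093, 0.0002, 0.0001, 0.0000, 0.0000]  mean=-0.4656  Neff=3.0989  idx=[3, 4, 4, 4, 4, 4, 5, 5, 5, 5, 6, 6]
step 2: w=[0.0018, 0.0890, 0.0890, 0.0890, 0.0890, 0.0890, 0.0918, 0.0918, 0.0918, 0.0918, 0.0931, 0.0931]  mean=-0.3131  Neff=11.0363  idx=[1, 2, 3, 4, 5, 6, 6, 7, 8, 9, 10, 11]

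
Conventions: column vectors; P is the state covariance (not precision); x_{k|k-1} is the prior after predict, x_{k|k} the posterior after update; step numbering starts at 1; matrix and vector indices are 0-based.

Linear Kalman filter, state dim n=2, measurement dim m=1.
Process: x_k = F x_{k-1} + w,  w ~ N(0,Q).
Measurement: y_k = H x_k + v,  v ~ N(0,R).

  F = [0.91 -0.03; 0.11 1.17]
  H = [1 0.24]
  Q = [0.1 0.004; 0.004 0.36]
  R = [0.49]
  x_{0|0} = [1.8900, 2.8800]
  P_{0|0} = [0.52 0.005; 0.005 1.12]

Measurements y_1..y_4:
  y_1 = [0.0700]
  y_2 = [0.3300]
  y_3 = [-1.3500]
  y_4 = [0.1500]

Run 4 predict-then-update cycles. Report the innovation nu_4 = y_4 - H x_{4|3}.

step 1: x^-=[1.6335, 3.5775]  P^-=[0.5313 0.0220; 0.0220 1.9007]  S=[1.1414]  K=[0.4702; 0.4190]  nu=[-2.4221]  x^+=[0.4947, 2.5627]  P^+=[0.2790 -0.2028; -0.2028 1.7004]
step 2: x^-=[0.3733, 3.0528]  P^-=[0.3437 -0.2430; -0.2430 2.6388]  S=[0.8690]  K=[0.3284; 0.4491]  nu=[-0.7760]  x^+=[0.1185, 2.7042]  P^+=[0.2500 -0.3712; -0.3712 2.4635]
step 3: x^-=[0.0267, 3.1770]  P^-=[0.3295 -0.4514; -0.4514 3.6398]  S=[0.8125]  K=[0.2722; 0.5196]  nu=[-2.1392]  x^+=[-0.5556, 2.0655]  P^+=[0.2693 -0.5663; -0.5663 3.4204]
step 4: x^-=[-0.5675, 2.3555]  P^-=[0.3570 -0.6902; -0.6902 4.8997]  S=[0.7979]  K=[0.2398; 0.6088]  nu=[0.1522]  x^+=[-0.5310, 2.4482]  P^+=[0.3111 -0.8067; -0.8067 4.6040]

innov = [0.1522]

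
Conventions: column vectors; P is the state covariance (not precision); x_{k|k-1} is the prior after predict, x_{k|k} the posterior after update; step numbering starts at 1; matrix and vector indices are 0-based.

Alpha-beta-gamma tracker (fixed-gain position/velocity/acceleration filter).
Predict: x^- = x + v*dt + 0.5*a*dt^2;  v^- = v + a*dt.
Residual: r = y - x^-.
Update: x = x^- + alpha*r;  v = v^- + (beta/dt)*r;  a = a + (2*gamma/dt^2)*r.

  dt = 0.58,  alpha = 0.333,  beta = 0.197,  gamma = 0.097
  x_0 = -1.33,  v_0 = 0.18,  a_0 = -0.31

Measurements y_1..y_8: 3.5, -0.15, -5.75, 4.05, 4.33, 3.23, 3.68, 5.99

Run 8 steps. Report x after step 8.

step 1: x_pred=-1.2777  r=4.7777  x^+=0.3132  v^+=1.6230  a^+=2.4453
step 2: x_pred=1.6659  r=-1.8159  x^+=1.0612  v^+=2.4245  a^+=1.3981
step 3: x_pred=2.7025  r=-8.4525  x^+=-0.1121  v^+=0.3644  a^+=-3.4764
step 4: x_pred=-0.4855  r=4.5355  x^+=1.0248  v^+=-0.1114  a^+=-0.8608
step 5: x_pred=0.8154  r=3.5146  x^+=1.9858  v^+=0.5831  a^+=1.1660
step 6: x_pred=2.5201  r=0.7099  x^+=2.7565  v^+=1.5005  a^+=1.5754
step 7: x_pred=3.8917  r=-0.2117  x^+=3.8212  v^+=2.3423  a^+=1.4533
step 8: x_pred=5.4242  r=0.5658  x^+=5.6126  v^+=3.3774  a^+=1.7796

x_post = 5.6126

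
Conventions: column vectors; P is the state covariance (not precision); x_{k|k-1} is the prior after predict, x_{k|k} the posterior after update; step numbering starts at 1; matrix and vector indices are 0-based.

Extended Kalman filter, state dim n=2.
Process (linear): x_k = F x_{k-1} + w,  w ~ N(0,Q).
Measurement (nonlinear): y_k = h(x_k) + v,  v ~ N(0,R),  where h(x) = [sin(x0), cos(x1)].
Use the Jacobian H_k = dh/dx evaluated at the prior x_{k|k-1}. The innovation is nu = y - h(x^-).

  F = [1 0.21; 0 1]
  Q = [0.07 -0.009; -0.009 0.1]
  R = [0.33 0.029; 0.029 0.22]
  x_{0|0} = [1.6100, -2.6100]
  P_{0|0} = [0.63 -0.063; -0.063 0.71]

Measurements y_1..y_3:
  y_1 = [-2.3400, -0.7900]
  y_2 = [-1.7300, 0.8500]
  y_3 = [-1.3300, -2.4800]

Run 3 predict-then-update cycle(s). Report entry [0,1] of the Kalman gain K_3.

step 1: x^-=[1.0619, -2.6100]  P^-=[0.7049 0.0771; 0.0771 0.8100]  H_jac=[0.4872 0.0000; 0.0000 0.5069]  S=[0.4973 0.0480; 0.0480 0.4281]  K=[0.6892 0.0140; -0.0173 0.9610]  nu=[-3.2133, 0.0720]  x^+=[-1.1516, -2.4852]  P^+=[0.4676 0.0455; 0.0455 0.4161]
step 2: x^-=[-1.6735, -2.4852]  P^-=[0.5751 0.1239; 0.1239 0.5161]  H_jac=[-0.1026 0.0000; 0.0000 0.6102]  S=[0.3360 0.0212; 0.0212 0.4122]  K=[-0.1877 0.1931; -0.0864 0.7685]  nu=[-0.7353, 1.6422]  x^+=[-1.2185, -1.1596]  P^+=[0.5494 0.0607; 0.0607 0.2730]
step 3: x^-=[-1.4620, -1.1596]  P^-=[0.6569 0.1090; 0.1090 0.3730]  H_jac=[0.1086 0.0000; 0.0000 0.9167]  S=[0.3377 0.0398; 0.0398 0.5334]  K=[0.1908 0.1731; -0.0409 0.6440]  nu=[-0.3359, -2.8797]  x^+=[-2.0245, -3.0004]  P^+=[0.6260 0.0476; 0.0476 0.1533]

K[0,1] = 0.1731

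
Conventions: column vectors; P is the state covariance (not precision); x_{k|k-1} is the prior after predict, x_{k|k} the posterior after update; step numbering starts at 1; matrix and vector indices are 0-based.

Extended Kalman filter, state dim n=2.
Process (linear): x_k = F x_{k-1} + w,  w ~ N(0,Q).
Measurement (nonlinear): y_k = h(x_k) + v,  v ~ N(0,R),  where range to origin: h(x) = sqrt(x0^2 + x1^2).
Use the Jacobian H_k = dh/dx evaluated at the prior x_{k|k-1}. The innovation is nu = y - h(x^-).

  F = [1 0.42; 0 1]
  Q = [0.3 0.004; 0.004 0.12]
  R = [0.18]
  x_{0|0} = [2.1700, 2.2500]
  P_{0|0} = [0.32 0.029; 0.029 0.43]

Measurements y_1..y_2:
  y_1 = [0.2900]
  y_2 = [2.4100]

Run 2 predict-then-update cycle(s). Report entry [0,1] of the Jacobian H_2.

step 1: x^-=[3.1150, 2.2500]  P^-=[0.7202 0.2136; 0.2136 0.5500]  H_jac=[0.8106 0.5855]  S=[1.0446]  K=[0.6786; 0.4740]  nu=[-3.5526]  x^+=[0.7041, 0.5659]  P^+=[0.2391 -0.1225; -0.1225 0.3153]
step 2: x^-=[0.9418, 0.5659]  P^-=[0.4919 0.0140; 0.0140 0.4353]  H_jac=[0.8572 0.5150]  S=[0.6692]  K=[0.6408; 0.3529]  nu=[1.3113]  x^+=[1.7821, 1.0286]  P^+=[0.2171 -0.1374; -0.1374 0.3519]

H_jac[0,1] = 0.5150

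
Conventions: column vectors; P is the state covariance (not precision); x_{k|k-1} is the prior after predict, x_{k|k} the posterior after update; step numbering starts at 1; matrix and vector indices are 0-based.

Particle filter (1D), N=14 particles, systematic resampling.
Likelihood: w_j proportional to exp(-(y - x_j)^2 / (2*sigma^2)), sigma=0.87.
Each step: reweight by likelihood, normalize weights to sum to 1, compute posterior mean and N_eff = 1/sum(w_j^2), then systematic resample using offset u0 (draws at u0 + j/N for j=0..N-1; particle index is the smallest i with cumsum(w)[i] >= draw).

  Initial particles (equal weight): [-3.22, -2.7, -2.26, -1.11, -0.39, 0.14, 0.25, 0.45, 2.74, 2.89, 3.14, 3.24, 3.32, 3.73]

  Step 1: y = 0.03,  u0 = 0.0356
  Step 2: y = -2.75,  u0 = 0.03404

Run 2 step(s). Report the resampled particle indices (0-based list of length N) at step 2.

resampled_idx = [0, 0, 0, 0, 0, 0, 1, 1, 1, 1, 1, 2, 3, 6]

step 1: w=[0.0002, 0.0017, 0.0074, 0.1004, 0.2109, 0.2351, 0.2295, 0.2109, 0.0019, 0.0011, 0.0004, 0.0003, 0.0002, 0.0000]  mean=-0.0197  Neff=4.8296  idx=[3, 3, 4, 4, 5, 5, 5, 5, 6, 6, 6, 7, 7, 7]
step 2: w=[0.4065, 0.4065, 0.0606, 0.0606, 0.0096, 0.0096, 0.0096, 0.0096, 0.0063, 0.0063, 0.0063, 0.0028, 0.0028, 0.0028]  mean=-0.9358  Neff=2.9560  idx=[0, 0, 0, 0, 0, 0, 1, 1, 1, 1, 1, 2, 3, 6]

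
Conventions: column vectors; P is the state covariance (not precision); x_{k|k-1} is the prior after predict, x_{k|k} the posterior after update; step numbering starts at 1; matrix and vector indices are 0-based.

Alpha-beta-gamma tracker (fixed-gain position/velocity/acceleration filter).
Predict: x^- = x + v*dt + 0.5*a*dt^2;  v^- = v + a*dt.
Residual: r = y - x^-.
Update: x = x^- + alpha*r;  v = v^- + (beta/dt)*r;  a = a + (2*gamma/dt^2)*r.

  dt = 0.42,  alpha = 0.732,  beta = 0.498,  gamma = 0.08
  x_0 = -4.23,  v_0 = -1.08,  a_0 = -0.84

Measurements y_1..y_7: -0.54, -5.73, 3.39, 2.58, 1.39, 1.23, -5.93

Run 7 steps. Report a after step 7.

step 1: x_pred=-4.7577  r=4.2177  x^+=-1.6703  v^+=3.5682  a^+=2.9856
step 2: x_pred=0.0916  r=-5.8216  x^+=-4.1698  v^+=-2.0807  a^+=-2.2948
step 3: x_pred=-5.2461  r=8.6361  x^+=1.0755  v^+=7.1954  a^+=5.5384
step 4: x_pred=4.5861  r=-2.0061  x^+=3.1176  v^+=7.1429  a^+=3.7188
step 5: x_pred=6.4456  r=-5.0556  x^+=2.7449  v^+=2.7102  a^+=-0.8668
step 6: x_pred=3.8068  r=-2.5768  x^+=1.9206  v^+=-0.7091  a^+=-3.2040
step 7: x_pred=1.3401  r=-7.2701  x^+=-3.9816  v^+=-10.6751  a^+=-9.7983

a_post = -9.7983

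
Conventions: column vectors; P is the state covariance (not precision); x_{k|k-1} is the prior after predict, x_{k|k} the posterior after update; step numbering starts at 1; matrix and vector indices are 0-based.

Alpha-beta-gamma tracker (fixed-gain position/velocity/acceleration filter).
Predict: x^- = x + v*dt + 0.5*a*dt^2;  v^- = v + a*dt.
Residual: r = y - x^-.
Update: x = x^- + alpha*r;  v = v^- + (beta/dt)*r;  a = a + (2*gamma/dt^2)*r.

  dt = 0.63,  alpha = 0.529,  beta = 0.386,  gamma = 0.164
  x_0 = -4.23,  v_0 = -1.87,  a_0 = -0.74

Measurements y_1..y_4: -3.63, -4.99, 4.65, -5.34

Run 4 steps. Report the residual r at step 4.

step 1: x_pred=-5.5550  r=1.9250  x^+=-4.5367  v^+=-1.1568  a^+=0.8508
step 2: x_pred=-5.0966  r=0.1066  x^+=-5.0402  v^+=-0.5555  a^+=0.9389
step 3: x_pred=-5.2038  r=9.8538  x^+=0.0088  v^+=6.0734  a^+=9.0821
step 4: x_pred=5.6375  r=-10.9775  x^+=-0.1696  v^+=5.0693  a^+=0.0103

resid = -10.9775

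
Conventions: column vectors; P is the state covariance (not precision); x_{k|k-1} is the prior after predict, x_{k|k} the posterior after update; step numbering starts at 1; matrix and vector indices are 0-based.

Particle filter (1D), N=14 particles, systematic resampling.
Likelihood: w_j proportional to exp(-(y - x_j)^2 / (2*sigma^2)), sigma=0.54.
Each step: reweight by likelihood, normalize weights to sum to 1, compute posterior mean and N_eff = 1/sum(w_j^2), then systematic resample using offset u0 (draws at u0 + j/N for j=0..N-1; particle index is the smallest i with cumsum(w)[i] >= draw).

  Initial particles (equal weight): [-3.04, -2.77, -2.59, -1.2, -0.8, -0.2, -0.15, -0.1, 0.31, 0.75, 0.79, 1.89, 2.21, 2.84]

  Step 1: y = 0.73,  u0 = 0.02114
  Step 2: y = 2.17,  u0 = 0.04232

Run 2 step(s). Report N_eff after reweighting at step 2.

step 1: w=[0.0000, 0.0000, 0.0000, 0.0005, 0.0049, 0.0618, 0.0721, 0.0835, 0.2011, 0.2720, 0.2705, 0.0271, 0.0064, 0.0001]  mean=0.5097  Neff=4.8926  idx=[5, 6, 7, 8, 8, 8, 9, 9, 9, 9, 10, 10, 10, 10]
step 2: w=[0.0002, 0.0003, 0.0005, 0.0092, 0.0092, 0.0092, 0.1098, 0.1098, 0.1098, 0.1098, 0.1330, 0.1330, 0.1330, 0.1330]  mean=0.7581  Neff=8.3865  idx=[6, 6, 7, 8, 8, 9, 10, 10, 11, 11, 12, 12, 13, 13]

N_eff = 8.3865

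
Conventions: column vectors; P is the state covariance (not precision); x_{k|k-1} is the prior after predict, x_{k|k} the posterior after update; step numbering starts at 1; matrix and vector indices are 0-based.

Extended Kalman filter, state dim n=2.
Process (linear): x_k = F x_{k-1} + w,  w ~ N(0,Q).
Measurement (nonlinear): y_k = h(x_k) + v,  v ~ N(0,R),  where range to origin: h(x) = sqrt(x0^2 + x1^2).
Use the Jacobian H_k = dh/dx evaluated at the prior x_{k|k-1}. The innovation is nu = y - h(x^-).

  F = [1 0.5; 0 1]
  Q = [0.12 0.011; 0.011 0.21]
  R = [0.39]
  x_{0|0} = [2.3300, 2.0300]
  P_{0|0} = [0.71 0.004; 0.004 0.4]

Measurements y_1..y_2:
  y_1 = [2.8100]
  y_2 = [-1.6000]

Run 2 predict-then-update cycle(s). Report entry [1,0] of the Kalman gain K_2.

step 1: x^-=[3.3450, 2.0300]  P^-=[0.9340 0.2150; 0.2150 0.6100]  H_jac=[0.8549 0.5188]  S=[1.4275]  K=[0.6375; 0.3505]  nu=[-1.1028]  x^+=[2.6420, 1.6435]  P^+=[0.3539 -0.1039; -0.1039 0.4347]
step 2: x^-=[3.4638, 1.6435]  P^-=[0.4786 0.1244; 0.1244 0.6447]  H_jac=[0.9035 0.4287]  S=[0.9955]  K=[0.4879; 0.3905]  nu=[-5.4339]  x^+=[0.8123, -0.4785]  P^+=[0.2416 -0.0653; -0.0653 0.4929]

K[1,0] = 0.3905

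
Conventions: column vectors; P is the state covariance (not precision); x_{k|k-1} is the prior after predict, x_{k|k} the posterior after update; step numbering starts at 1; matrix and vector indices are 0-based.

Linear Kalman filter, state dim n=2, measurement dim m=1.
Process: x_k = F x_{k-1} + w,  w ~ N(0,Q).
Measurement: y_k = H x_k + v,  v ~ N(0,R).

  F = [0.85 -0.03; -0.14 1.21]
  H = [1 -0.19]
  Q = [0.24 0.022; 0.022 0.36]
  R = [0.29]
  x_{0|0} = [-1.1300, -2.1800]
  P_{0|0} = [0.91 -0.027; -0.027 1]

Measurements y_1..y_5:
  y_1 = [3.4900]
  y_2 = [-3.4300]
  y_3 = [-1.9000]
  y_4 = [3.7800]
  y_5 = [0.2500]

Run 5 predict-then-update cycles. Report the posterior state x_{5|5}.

x_post = [0.0191, -5.0976]

step 1: x^-=[-0.8951, -2.4796]  P^-=[0.8998 -0.1505; -0.1505 1.8511]  S=[1.3138]  K=[0.7066; -0.3822]  nu=[3.9140]  x^+=[1.8706, -3.9757]  P^+=[0.2438 0.2044; 0.2044 1.6591]
step 2: x^-=[1.7093, -5.0725]  P^-=[0.4072 0.1438; 0.1438 2.7247]  S=[0.7409]  K=[0.5127; -0.5046]  nu=[-6.1031]  x^+=[-1.4198, -1.9929]  P^+=[0.2124 0.3355; 0.3355 2.5360]
step 3: x^-=[-1.1470, -2.2126]  P^-=[0.3787 0.2511; 0.2511 3.9635]  S=[0.7163]  K=[0.4620; -0.7007]  nu=[-1.1734]  x^+=[-1.6891, -1.3904]  P^+=[0.2258 0.4830; 0.4830 3.6118]
step 4: x^-=[-1.3940, -1.4459]  P^-=[0.3817 0.3629; 0.3629 5.4888]  S=[0.7320]  K=[0.4273; -0.9290]  nu=[4.8993]  x^+=[0.6995, -5.9974]  P^+=[0.2481 0.6534; 0.6534 4.8570]
step 5: x^-=[0.7745, -7.3547]  P^-=[0.3903 0.4910; 0.4910 7.2547]  S=[0.7556]  K=[0.3931; -1.1745]  nu=[-1.9219]  x^+=[0.0191, -5.0976]  P^+=[0.2735 0.8398; 0.8398 6.2124]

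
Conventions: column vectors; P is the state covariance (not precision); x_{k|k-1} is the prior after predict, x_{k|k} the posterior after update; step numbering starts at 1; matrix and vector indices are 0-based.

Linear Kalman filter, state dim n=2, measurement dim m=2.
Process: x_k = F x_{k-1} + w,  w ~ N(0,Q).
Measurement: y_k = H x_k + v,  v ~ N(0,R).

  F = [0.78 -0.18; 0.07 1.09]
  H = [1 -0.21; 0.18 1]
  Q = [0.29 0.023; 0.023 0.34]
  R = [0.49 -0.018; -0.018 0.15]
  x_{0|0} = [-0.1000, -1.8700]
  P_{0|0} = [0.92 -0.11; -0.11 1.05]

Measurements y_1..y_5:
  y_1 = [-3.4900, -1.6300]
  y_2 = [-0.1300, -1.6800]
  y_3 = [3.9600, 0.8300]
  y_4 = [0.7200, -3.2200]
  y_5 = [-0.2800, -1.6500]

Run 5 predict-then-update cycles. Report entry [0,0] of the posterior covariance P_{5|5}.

step 1: x^-=[0.2586, -2.0453]  P^-=[0.9146 -0.2249; -0.2249 1.5752]  S=[1.5686 -0.4006; -0.4006 1.6739]  K=[0.6433 0.1179; -0.1280 0.8863]  nu=[-4.1781, 0.3688]  x^+=[-2.3858, -1.1839]  P^+=[0.3029 -0.0484; -0.0484 0.1440]
step 2: x^-=[-1.6478, -1.4575]  P^-=[0.4926 -0.0293; -0.0293 0.5051]  S=[1.0171 -0.0636; -0.0636 0.6606]  K=[0.4989 0.1379; -0.0863 0.7484]  nu=[1.2118, 0.0741]  x^+=[-1.0330, -1.5066]  P^+=[0.2356 -0.0307; -0.0307 0.1193]
step 3: x^-=[-0.5346, -1.7145]  P^-=[0.4458 -0.0133; -0.0133 0.4783]  S=[0.9625 -0.0509; -0.0509 0.6379]  K=[0.4736 0.1428; -0.0790 0.7397]  nu=[4.1345, 2.6407]  x^+=[1.8009, -0.0878]  P^+=[0.2238 -0.0274; -0.0274 0.1173]
step 4: x^-=[1.4205, 0.0304]  P^-=[0.4376 -0.0107; -0.0107 0.4763]  S=[0.9531 -0.0496; -0.0496 0.6366]  K=[0.4690 0.1434; -0.0778 0.7391]  nu=[-0.6941, -3.5061]  x^+=[0.5922, -2.5069]  P^+=[0.2216 -0.0268; -0.0268 0.1171]
step 5: x^-=[0.9131, -2.6911]  P^-=[0.4361 -0.0103; -0.0103 0.4761]  S=[0.9515 -0.0494; -0.0494 0.6365]  K=[0.4681 0.1434; -0.0776 0.7390]  nu=[-1.7583, 0.8767]  x^+=[0.2158, -1.9068]  P^+=[0.2212 -0.0267; -0.0267 0.1171]

P_post[0,0] = 0.2212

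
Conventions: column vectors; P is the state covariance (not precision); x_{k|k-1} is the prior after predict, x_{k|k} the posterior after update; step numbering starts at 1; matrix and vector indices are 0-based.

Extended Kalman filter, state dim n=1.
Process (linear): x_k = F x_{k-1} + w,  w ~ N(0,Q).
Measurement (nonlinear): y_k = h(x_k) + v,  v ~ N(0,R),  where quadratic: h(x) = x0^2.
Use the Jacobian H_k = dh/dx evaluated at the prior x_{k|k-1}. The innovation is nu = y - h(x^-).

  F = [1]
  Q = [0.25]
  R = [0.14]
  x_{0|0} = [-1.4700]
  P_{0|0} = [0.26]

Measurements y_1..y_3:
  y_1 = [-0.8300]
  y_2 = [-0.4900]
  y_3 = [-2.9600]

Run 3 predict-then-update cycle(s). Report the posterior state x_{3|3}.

x_post = [0.0694]

step 1: x^-=[-1.4700]  P^-=[0.5100]  H_jac=[-2.9400]  S=[4.5482]  K=[-0.3297]  nu=[-2.9909]  x^+=[-0.4840]  P^+=[0.0157]
step 2: x^-=[-0.4840]  P^-=[0.2657]  H_jac=[-0.9680]  S=[0.3890]  K=[-0.6612]  nu=[-0.7243]  x^+=[-0.0051]  P^+=[0.0956]
step 3: x^-=[-0.0051]  P^-=[0.3456]  H_jac=[-0.0102]  S=[0.1400]  K=[-0.0252]  nu=[-2.9600]  x^+=[0.0694]  P^+=[0.3455]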